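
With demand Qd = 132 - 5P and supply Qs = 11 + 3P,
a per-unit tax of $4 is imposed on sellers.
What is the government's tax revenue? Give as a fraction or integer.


With tax on sellers, new supply: Qs' = 11 + 3(P - 4)
= 3P - 1
New equilibrium quantity:
Q_new = 391/8
Tax revenue = tax * Q_new = 4 * 391/8 = 391/2

391/2


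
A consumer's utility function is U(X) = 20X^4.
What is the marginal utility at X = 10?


MU = dU/dX = 20*4*X^(4-1)
MU = 80*X^3
At X = 10:
MU = 80 * 10^3
MU = 80 * 1000 = 80000

80000


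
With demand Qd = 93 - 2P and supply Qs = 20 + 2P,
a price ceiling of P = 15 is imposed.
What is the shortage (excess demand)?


At P = 15:
Qd = 93 - 2*15 = 63
Qs = 20 + 2*15 = 50
Shortage = Qd - Qs = 63 - 50 = 13

13


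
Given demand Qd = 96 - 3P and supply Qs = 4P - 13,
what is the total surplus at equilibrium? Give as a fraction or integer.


Find equilibrium: 96 - 3P = 4P - 13
96 + 13 = 7P
P* = 109/7 = 109/7
Q* = 4*109/7 - 13 = 345/7
Inverse demand: P = 32 - Q/3, so P_max = 32
Inverse supply: P = 13/4 + Q/4, so P_min = 13/4
CS = (1/2) * 345/7 * (32 - 109/7) = 39675/98
PS = (1/2) * 345/7 * (109/7 - 13/4) = 119025/392
TS = CS + PS = 39675/98 + 119025/392 = 39675/56

39675/56


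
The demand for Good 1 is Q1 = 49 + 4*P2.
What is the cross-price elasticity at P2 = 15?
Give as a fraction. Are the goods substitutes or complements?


dQ1/dP2 = 4
At P2 = 15: Q1 = 49 + 4*15 = 109
Exy = (dQ1/dP2)(P2/Q1) = 4 * 15 / 109 = 60/109
Since Exy > 0, the goods are substitutes.

60/109 (substitutes)


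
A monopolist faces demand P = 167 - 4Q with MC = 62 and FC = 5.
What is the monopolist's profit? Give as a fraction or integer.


MR = MC: 167 - 8Q = 62
Q* = 105/8
P* = 167 - 4*105/8 = 229/2
Profit = (P* - MC)*Q* - FC
= (229/2 - 62)*105/8 - 5
= 105/2*105/8 - 5
= 11025/16 - 5 = 10945/16

10945/16


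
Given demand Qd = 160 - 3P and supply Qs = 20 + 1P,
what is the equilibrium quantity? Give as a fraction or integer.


First find equilibrium price:
160 - 3P = 20 + 1P
P* = 140/4 = 35
Then substitute into demand:
Q* = 160 - 3 * 35 = 55

55


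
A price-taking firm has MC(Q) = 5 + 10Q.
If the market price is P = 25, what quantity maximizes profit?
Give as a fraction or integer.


In perfect competition, profit is maximized where P = MC.
25 = 5 + 10Q
20 = 10Q
Q* = 20/10 = 2

2


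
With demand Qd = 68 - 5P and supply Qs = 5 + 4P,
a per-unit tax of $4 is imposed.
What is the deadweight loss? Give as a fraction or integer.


Pre-tax equilibrium quantity: Q* = 33
Post-tax equilibrium quantity: Q_tax = 217/9
Reduction in quantity: Q* - Q_tax = 80/9
DWL = (1/2) * tax * (Q* - Q_tax)
DWL = (1/2) * 4 * 80/9 = 160/9

160/9


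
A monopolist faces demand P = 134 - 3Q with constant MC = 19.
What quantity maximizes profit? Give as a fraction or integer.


TR = P*Q = (134 - 3Q)Q = 134Q - 3Q^2
MR = dTR/dQ = 134 - 6Q
Set MR = MC:
134 - 6Q = 19
115 = 6Q
Q* = 115/6 = 115/6

115/6


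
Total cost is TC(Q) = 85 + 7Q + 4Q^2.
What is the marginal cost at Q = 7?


MC = dTC/dQ = 7 + 2*4*Q
At Q = 7:
MC = 7 + 8*7
MC = 7 + 56 = 63

63


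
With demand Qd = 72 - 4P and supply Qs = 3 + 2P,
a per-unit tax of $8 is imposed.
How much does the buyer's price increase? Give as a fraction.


With a per-unit tax, the buyer's price increase depends on relative slopes.
Supply slope: d = 2, Demand slope: b = 4
Buyer's price increase = d * tax / (b + d)
= 2 * 8 / (4 + 2)
= 16 / 6 = 8/3

8/3


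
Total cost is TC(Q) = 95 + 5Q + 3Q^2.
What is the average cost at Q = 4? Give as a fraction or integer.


TC(4) = 95 + 5*4 + 3*4^2
TC(4) = 95 + 20 + 48 = 163
AC = TC/Q = 163/4 = 163/4

163/4


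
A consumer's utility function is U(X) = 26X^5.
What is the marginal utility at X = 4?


MU = dU/dX = 26*5*X^(5-1)
MU = 130*X^4
At X = 4:
MU = 130 * 4^4
MU = 130 * 256 = 33280

33280


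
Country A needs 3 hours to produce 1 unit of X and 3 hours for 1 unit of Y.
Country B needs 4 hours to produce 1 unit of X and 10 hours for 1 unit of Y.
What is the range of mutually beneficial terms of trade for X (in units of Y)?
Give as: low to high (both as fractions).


Opportunity cost of X for Country A = hours_X / hours_Y = 3/3 = 1 units of Y
Opportunity cost of X for Country B = hours_X / hours_Y = 4/10 = 2/5 units of Y
Terms of trade must be between the two opportunity costs.
Range: 2/5 to 1

2/5 to 1


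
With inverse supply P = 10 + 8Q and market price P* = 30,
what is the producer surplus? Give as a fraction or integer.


Minimum supply price (at Q=0): P_min = 10
Quantity supplied at P* = 30:
Q* = (30 - 10)/8 = 5/2
PS = (1/2) * Q* * (P* - P_min)
PS = (1/2) * 5/2 * (30 - 10)
PS = (1/2) * 5/2 * 20 = 25

25


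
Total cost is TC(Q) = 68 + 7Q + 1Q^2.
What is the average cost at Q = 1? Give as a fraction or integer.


TC(1) = 68 + 7*1 + 1*1^2
TC(1) = 68 + 7 + 1 = 76
AC = TC/Q = 76/1 = 76

76


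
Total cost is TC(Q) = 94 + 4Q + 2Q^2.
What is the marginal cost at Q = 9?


MC = dTC/dQ = 4 + 2*2*Q
At Q = 9:
MC = 4 + 4*9
MC = 4 + 36 = 40

40


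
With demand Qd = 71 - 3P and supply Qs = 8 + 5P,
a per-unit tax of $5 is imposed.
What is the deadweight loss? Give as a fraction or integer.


Pre-tax equilibrium quantity: Q* = 379/8
Post-tax equilibrium quantity: Q_tax = 38
Reduction in quantity: Q* - Q_tax = 75/8
DWL = (1/2) * tax * (Q* - Q_tax)
DWL = (1/2) * 5 * 75/8 = 375/16

375/16


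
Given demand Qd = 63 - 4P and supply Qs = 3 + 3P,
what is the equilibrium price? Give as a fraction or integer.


At equilibrium, Qd = Qs.
63 - 4P = 3 + 3P
63 - 3 = 4P + 3P
60 = 7P
P* = 60/7 = 60/7

60/7


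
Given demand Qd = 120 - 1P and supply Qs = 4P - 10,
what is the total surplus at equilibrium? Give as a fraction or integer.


Find equilibrium: 120 - 1P = 4P - 10
120 + 10 = 5P
P* = 130/5 = 26
Q* = 4*26 - 10 = 94
Inverse demand: P = 120 - Q/1, so P_max = 120
Inverse supply: P = 5/2 + Q/4, so P_min = 5/2
CS = (1/2) * 94 * (120 - 26) = 4418
PS = (1/2) * 94 * (26 - 5/2) = 2209/2
TS = CS + PS = 4418 + 2209/2 = 11045/2

11045/2


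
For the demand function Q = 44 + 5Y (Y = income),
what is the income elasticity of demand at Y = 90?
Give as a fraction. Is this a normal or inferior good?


dQ/dY = 5
At Y = 90: Q = 44 + 5*90 = 494
Ey = (dQ/dY)(Y/Q) = 5 * 90 / 494 = 225/247
Since Ey > 0, this is a normal good.

225/247 (normal good)


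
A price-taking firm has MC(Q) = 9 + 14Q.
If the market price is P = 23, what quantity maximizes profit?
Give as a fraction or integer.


In perfect competition, profit is maximized where P = MC.
23 = 9 + 14Q
14 = 14Q
Q* = 14/14 = 1

1


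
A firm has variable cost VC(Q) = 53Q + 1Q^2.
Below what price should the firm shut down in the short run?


AVC(Q) = VC(Q)/Q = 53 + 1Q
AVC is increasing in Q, so minimum AVC is at Q -> 0+.
Min AVC = 53
The firm should shut down if P < 53.

53


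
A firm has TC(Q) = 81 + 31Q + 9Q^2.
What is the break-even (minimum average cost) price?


AC(Q) = 81/Q + 31 + 9Q
To minimize: dAC/dQ = -81/Q^2 + 9 = 0
Q^2 = 81/9 = 9
Q* = 3
Min AC = 81/3 + 31 + 9*3
Min AC = 27 + 31 + 27 = 85

85


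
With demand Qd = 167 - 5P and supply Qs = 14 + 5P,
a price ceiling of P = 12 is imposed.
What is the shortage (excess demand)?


At P = 12:
Qd = 167 - 5*12 = 107
Qs = 14 + 5*12 = 74
Shortage = Qd - Qs = 107 - 74 = 33

33


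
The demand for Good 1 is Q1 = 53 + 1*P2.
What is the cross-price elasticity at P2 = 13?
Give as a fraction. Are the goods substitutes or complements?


dQ1/dP2 = 1
At P2 = 13: Q1 = 53 + 1*13 = 66
Exy = (dQ1/dP2)(P2/Q1) = 1 * 13 / 66 = 13/66
Since Exy > 0, the goods are substitutes.

13/66 (substitutes)


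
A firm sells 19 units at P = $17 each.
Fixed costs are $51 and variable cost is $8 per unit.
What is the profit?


Total Revenue = P * Q = 17 * 19 = $323
Total Cost = FC + VC*Q = 51 + 8*19 = $203
Profit = TR - TC = 323 - 203 = $120

$120


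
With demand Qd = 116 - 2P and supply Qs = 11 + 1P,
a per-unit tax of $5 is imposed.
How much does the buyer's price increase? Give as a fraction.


With a per-unit tax, the buyer's price increase depends on relative slopes.
Supply slope: d = 1, Demand slope: b = 2
Buyer's price increase = d * tax / (b + d)
= 1 * 5 / (2 + 1)
= 5 / 3 = 5/3

5/3


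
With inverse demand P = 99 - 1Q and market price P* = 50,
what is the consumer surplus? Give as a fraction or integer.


Maximum willingness to pay (at Q=0): P_max = 99
Quantity demanded at P* = 50:
Q* = (99 - 50)/1 = 49
CS = (1/2) * Q* * (P_max - P*)
CS = (1/2) * 49 * (99 - 50)
CS = (1/2) * 49 * 49 = 2401/2

2401/2


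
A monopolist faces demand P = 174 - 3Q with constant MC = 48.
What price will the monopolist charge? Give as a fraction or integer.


MR = 174 - 6Q
Set MR = MC: 174 - 6Q = 48
Q* = 21
Substitute into demand:
P* = 174 - 3*21 = 111

111


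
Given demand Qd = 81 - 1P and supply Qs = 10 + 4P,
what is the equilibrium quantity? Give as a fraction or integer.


First find equilibrium price:
81 - 1P = 10 + 4P
P* = 71/5 = 71/5
Then substitute into demand:
Q* = 81 - 1 * 71/5 = 334/5

334/5


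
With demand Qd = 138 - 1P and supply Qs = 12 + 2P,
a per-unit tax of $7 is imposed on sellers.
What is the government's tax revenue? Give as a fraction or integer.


With tax on sellers, new supply: Qs' = 12 + 2(P - 7)
= 2P - 2
New equilibrium quantity:
Q_new = 274/3
Tax revenue = tax * Q_new = 7 * 274/3 = 1918/3

1918/3


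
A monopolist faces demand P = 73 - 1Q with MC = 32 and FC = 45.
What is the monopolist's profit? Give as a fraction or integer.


MR = MC: 73 - 2Q = 32
Q* = 41/2
P* = 73 - 1*41/2 = 105/2
Profit = (P* - MC)*Q* - FC
= (105/2 - 32)*41/2 - 45
= 41/2*41/2 - 45
= 1681/4 - 45 = 1501/4

1501/4


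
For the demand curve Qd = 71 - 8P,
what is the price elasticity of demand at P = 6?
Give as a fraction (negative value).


dQ/dP = -8
At P = 6: Q = 71 - 8*6 = 23
E = (dQ/dP)(P/Q) = (-8)(6/23) = -48/23

-48/23


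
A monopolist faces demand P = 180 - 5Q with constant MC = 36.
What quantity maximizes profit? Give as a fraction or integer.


TR = P*Q = (180 - 5Q)Q = 180Q - 5Q^2
MR = dTR/dQ = 180 - 10Q
Set MR = MC:
180 - 10Q = 36
144 = 10Q
Q* = 144/10 = 72/5

72/5


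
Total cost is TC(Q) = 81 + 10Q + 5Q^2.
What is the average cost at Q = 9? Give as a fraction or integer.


TC(9) = 81 + 10*9 + 5*9^2
TC(9) = 81 + 90 + 405 = 576
AC = TC/Q = 576/9 = 64

64


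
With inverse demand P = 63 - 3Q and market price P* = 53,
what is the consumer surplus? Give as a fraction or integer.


Maximum willingness to pay (at Q=0): P_max = 63
Quantity demanded at P* = 53:
Q* = (63 - 53)/3 = 10/3
CS = (1/2) * Q* * (P_max - P*)
CS = (1/2) * 10/3 * (63 - 53)
CS = (1/2) * 10/3 * 10 = 50/3

50/3


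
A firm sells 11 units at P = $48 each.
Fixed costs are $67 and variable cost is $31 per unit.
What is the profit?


Total Revenue = P * Q = 48 * 11 = $528
Total Cost = FC + VC*Q = 67 + 31*11 = $408
Profit = TR - TC = 528 - 408 = $120

$120


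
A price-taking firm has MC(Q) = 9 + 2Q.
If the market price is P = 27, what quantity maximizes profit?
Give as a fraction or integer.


In perfect competition, profit is maximized where P = MC.
27 = 9 + 2Q
18 = 2Q
Q* = 18/2 = 9

9


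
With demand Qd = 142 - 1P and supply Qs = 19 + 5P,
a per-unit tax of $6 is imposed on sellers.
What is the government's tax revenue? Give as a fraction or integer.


With tax on sellers, new supply: Qs' = 19 + 5(P - 6)
= 5P - 11
New equilibrium quantity:
Q_new = 233/2
Tax revenue = tax * Q_new = 6 * 233/2 = 699

699


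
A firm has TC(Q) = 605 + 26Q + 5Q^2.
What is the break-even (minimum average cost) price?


AC(Q) = 605/Q + 26 + 5Q
To minimize: dAC/dQ = -605/Q^2 + 5 = 0
Q^2 = 605/5 = 121
Q* = 11
Min AC = 605/11 + 26 + 5*11
Min AC = 55 + 26 + 55 = 136

136


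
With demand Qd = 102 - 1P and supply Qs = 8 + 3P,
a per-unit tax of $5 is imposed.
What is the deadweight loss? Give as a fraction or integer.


Pre-tax equilibrium quantity: Q* = 157/2
Post-tax equilibrium quantity: Q_tax = 299/4
Reduction in quantity: Q* - Q_tax = 15/4
DWL = (1/2) * tax * (Q* - Q_tax)
DWL = (1/2) * 5 * 15/4 = 75/8

75/8


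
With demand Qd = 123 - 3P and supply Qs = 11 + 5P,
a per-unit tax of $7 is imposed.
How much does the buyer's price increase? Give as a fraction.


With a per-unit tax, the buyer's price increase depends on relative slopes.
Supply slope: d = 5, Demand slope: b = 3
Buyer's price increase = d * tax / (b + d)
= 5 * 7 / (3 + 5)
= 35 / 8 = 35/8

35/8


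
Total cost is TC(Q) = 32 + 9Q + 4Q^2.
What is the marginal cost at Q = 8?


MC = dTC/dQ = 9 + 2*4*Q
At Q = 8:
MC = 9 + 8*8
MC = 9 + 64 = 73

73


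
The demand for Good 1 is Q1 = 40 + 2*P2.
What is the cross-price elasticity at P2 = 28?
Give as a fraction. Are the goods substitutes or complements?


dQ1/dP2 = 2
At P2 = 28: Q1 = 40 + 2*28 = 96
Exy = (dQ1/dP2)(P2/Q1) = 2 * 28 / 96 = 7/12
Since Exy > 0, the goods are substitutes.

7/12 (substitutes)


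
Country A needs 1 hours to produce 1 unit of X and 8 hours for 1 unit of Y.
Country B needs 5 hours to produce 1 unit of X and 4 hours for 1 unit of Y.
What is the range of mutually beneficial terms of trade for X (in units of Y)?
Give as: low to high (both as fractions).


Opportunity cost of X for Country A = hours_X / hours_Y = 1/8 = 1/8 units of Y
Opportunity cost of X for Country B = hours_X / hours_Y = 5/4 = 5/4 units of Y
Terms of trade must be between the two opportunity costs.
Range: 1/8 to 5/4

1/8 to 5/4


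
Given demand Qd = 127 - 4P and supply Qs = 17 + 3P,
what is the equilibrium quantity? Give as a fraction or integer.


First find equilibrium price:
127 - 4P = 17 + 3P
P* = 110/7 = 110/7
Then substitute into demand:
Q* = 127 - 4 * 110/7 = 449/7

449/7


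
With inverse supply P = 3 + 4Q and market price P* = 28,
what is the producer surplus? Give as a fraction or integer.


Minimum supply price (at Q=0): P_min = 3
Quantity supplied at P* = 28:
Q* = (28 - 3)/4 = 25/4
PS = (1/2) * Q* * (P* - P_min)
PS = (1/2) * 25/4 * (28 - 3)
PS = (1/2) * 25/4 * 25 = 625/8

625/8


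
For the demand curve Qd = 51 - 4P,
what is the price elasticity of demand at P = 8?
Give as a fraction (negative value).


dQ/dP = -4
At P = 8: Q = 51 - 4*8 = 19
E = (dQ/dP)(P/Q) = (-4)(8/19) = -32/19

-32/19


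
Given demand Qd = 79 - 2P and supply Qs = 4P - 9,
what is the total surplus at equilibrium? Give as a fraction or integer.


Find equilibrium: 79 - 2P = 4P - 9
79 + 9 = 6P
P* = 88/6 = 44/3
Q* = 4*44/3 - 9 = 149/3
Inverse demand: P = 79/2 - Q/2, so P_max = 79/2
Inverse supply: P = 9/4 + Q/4, so P_min = 9/4
CS = (1/2) * 149/3 * (79/2 - 44/3) = 22201/36
PS = (1/2) * 149/3 * (44/3 - 9/4) = 22201/72
TS = CS + PS = 22201/36 + 22201/72 = 22201/24

22201/24


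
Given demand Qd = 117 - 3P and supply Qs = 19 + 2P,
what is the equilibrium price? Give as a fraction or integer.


At equilibrium, Qd = Qs.
117 - 3P = 19 + 2P
117 - 19 = 3P + 2P
98 = 5P
P* = 98/5 = 98/5

98/5


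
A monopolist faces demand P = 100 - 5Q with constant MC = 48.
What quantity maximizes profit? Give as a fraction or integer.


TR = P*Q = (100 - 5Q)Q = 100Q - 5Q^2
MR = dTR/dQ = 100 - 10Q
Set MR = MC:
100 - 10Q = 48
52 = 10Q
Q* = 52/10 = 26/5

26/5


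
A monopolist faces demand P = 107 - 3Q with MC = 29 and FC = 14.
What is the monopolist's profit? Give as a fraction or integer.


MR = MC: 107 - 6Q = 29
Q* = 13
P* = 107 - 3*13 = 68
Profit = (P* - MC)*Q* - FC
= (68 - 29)*13 - 14
= 39*13 - 14
= 507 - 14 = 493

493


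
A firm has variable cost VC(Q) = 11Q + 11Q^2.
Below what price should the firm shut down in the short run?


AVC(Q) = VC(Q)/Q = 11 + 11Q
AVC is increasing in Q, so minimum AVC is at Q -> 0+.
Min AVC = 11
The firm should shut down if P < 11.

11


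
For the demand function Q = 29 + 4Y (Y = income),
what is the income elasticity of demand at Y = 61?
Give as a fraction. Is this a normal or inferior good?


dQ/dY = 4
At Y = 61: Q = 29 + 4*61 = 273
Ey = (dQ/dY)(Y/Q) = 4 * 61 / 273 = 244/273
Since Ey > 0, this is a normal good.

244/273 (normal good)


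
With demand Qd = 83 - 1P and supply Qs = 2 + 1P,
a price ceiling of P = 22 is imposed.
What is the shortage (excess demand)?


At P = 22:
Qd = 83 - 1*22 = 61
Qs = 2 + 1*22 = 24
Shortage = Qd - Qs = 61 - 24 = 37

37


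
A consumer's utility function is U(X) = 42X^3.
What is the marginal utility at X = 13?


MU = dU/dX = 42*3*X^(3-1)
MU = 126*X^2
At X = 13:
MU = 126 * 13^2
MU = 126 * 169 = 21294

21294


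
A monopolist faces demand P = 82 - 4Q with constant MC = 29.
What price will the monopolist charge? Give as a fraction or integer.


MR = 82 - 8Q
Set MR = MC: 82 - 8Q = 29
Q* = 53/8
Substitute into demand:
P* = 82 - 4*53/8 = 111/2

111/2


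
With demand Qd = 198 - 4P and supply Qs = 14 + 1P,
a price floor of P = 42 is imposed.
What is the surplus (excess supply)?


At P = 42:
Qd = 198 - 4*42 = 30
Qs = 14 + 1*42 = 56
Surplus = Qs - Qd = 56 - 30 = 26

26


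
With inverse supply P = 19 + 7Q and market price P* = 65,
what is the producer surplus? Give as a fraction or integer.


Minimum supply price (at Q=0): P_min = 19
Quantity supplied at P* = 65:
Q* = (65 - 19)/7 = 46/7
PS = (1/2) * Q* * (P* - P_min)
PS = (1/2) * 46/7 * (65 - 19)
PS = (1/2) * 46/7 * 46 = 1058/7

1058/7


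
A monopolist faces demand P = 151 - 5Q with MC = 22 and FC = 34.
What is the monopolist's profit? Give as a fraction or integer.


MR = MC: 151 - 10Q = 22
Q* = 129/10
P* = 151 - 5*129/10 = 173/2
Profit = (P* - MC)*Q* - FC
= (173/2 - 22)*129/10 - 34
= 129/2*129/10 - 34
= 16641/20 - 34 = 15961/20

15961/20


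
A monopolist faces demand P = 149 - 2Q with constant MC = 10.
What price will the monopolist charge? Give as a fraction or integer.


MR = 149 - 4Q
Set MR = MC: 149 - 4Q = 10
Q* = 139/4
Substitute into demand:
P* = 149 - 2*139/4 = 159/2

159/2


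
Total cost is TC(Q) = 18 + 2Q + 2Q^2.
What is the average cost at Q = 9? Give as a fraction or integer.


TC(9) = 18 + 2*9 + 2*9^2
TC(9) = 18 + 18 + 162 = 198
AC = TC/Q = 198/9 = 22

22


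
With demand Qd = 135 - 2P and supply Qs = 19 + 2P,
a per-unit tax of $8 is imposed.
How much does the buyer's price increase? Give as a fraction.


With a per-unit tax, the buyer's price increase depends on relative slopes.
Supply slope: d = 2, Demand slope: b = 2
Buyer's price increase = d * tax / (b + d)
= 2 * 8 / (2 + 2)
= 16 / 4 = 4

4


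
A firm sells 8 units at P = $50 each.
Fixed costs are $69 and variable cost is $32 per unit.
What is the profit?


Total Revenue = P * Q = 50 * 8 = $400
Total Cost = FC + VC*Q = 69 + 32*8 = $325
Profit = TR - TC = 400 - 325 = $75

$75


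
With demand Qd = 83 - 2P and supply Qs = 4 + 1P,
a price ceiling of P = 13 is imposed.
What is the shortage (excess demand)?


At P = 13:
Qd = 83 - 2*13 = 57
Qs = 4 + 1*13 = 17
Shortage = Qd - Qs = 57 - 17 = 40

40


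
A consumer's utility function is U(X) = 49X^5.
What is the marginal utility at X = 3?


MU = dU/dX = 49*5*X^(5-1)
MU = 245*X^4
At X = 3:
MU = 245 * 3^4
MU = 245 * 81 = 19845

19845


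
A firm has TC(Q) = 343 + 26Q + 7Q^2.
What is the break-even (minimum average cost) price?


AC(Q) = 343/Q + 26 + 7Q
To minimize: dAC/dQ = -343/Q^2 + 7 = 0
Q^2 = 343/7 = 49
Q* = 7
Min AC = 343/7 + 26 + 7*7
Min AC = 49 + 26 + 49 = 124

124


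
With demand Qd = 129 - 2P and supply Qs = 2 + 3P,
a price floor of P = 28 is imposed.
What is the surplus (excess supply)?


At P = 28:
Qd = 129 - 2*28 = 73
Qs = 2 + 3*28 = 86
Surplus = Qs - Qd = 86 - 73 = 13

13


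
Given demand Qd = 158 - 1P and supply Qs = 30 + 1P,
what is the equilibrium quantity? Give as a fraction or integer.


First find equilibrium price:
158 - 1P = 30 + 1P
P* = 128/2 = 64
Then substitute into demand:
Q* = 158 - 1 * 64 = 94

94


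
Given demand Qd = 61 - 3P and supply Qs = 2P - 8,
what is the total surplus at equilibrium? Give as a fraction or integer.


Find equilibrium: 61 - 3P = 2P - 8
61 + 8 = 5P
P* = 69/5 = 69/5
Q* = 2*69/5 - 8 = 98/5
Inverse demand: P = 61/3 - Q/3, so P_max = 61/3
Inverse supply: P = 4 + Q/2, so P_min = 4
CS = (1/2) * 98/5 * (61/3 - 69/5) = 4802/75
PS = (1/2) * 98/5 * (69/5 - 4) = 2401/25
TS = CS + PS = 4802/75 + 2401/25 = 2401/15

2401/15


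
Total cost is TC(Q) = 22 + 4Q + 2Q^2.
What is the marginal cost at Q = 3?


MC = dTC/dQ = 4 + 2*2*Q
At Q = 3:
MC = 4 + 4*3
MC = 4 + 12 = 16

16


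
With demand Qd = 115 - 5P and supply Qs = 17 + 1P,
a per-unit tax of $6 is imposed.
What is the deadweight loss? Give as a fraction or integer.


Pre-tax equilibrium quantity: Q* = 100/3
Post-tax equilibrium quantity: Q_tax = 85/3
Reduction in quantity: Q* - Q_tax = 5
DWL = (1/2) * tax * (Q* - Q_tax)
DWL = (1/2) * 6 * 5 = 15

15


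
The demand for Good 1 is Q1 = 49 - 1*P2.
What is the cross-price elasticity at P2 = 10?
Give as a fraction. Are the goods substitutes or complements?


dQ1/dP2 = -1
At P2 = 10: Q1 = 49 - 1*10 = 39
Exy = (dQ1/dP2)(P2/Q1) = -1 * 10 / 39 = -10/39
Since Exy < 0, the goods are complements.

-10/39 (complements)


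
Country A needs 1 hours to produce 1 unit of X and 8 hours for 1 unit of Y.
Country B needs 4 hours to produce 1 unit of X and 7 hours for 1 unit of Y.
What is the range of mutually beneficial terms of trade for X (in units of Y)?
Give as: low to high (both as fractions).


Opportunity cost of X for Country A = hours_X / hours_Y = 1/8 = 1/8 units of Y
Opportunity cost of X for Country B = hours_X / hours_Y = 4/7 = 4/7 units of Y
Terms of trade must be between the two opportunity costs.
Range: 1/8 to 4/7

1/8 to 4/7


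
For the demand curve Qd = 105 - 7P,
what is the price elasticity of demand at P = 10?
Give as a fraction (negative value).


dQ/dP = -7
At P = 10: Q = 105 - 7*10 = 35
E = (dQ/dP)(P/Q) = (-7)(10/35) = -2

-2


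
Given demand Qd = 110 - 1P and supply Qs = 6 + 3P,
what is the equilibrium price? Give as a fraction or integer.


At equilibrium, Qd = Qs.
110 - 1P = 6 + 3P
110 - 6 = 1P + 3P
104 = 4P
P* = 104/4 = 26

26


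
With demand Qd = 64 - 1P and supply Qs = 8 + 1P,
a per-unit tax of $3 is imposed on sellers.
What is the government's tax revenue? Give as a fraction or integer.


With tax on sellers, new supply: Qs' = 8 + 1(P - 3)
= 5 + 1P
New equilibrium quantity:
Q_new = 69/2
Tax revenue = tax * Q_new = 3 * 69/2 = 207/2

207/2


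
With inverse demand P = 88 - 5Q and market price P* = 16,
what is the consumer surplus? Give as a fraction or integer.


Maximum willingness to pay (at Q=0): P_max = 88
Quantity demanded at P* = 16:
Q* = (88 - 16)/5 = 72/5
CS = (1/2) * Q* * (P_max - P*)
CS = (1/2) * 72/5 * (88 - 16)
CS = (1/2) * 72/5 * 72 = 2592/5

2592/5


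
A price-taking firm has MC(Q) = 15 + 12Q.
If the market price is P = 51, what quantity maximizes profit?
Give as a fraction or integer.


In perfect competition, profit is maximized where P = MC.
51 = 15 + 12Q
36 = 12Q
Q* = 36/12 = 3

3


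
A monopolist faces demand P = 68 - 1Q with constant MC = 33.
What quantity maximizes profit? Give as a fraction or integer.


TR = P*Q = (68 - 1Q)Q = 68Q - 1Q^2
MR = dTR/dQ = 68 - 2Q
Set MR = MC:
68 - 2Q = 33
35 = 2Q
Q* = 35/2 = 35/2

35/2


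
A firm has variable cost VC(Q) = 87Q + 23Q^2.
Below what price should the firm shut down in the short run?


AVC(Q) = VC(Q)/Q = 87 + 23Q
AVC is increasing in Q, so minimum AVC is at Q -> 0+.
Min AVC = 87
The firm should shut down if P < 87.

87


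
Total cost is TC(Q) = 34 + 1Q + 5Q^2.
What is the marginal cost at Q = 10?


MC = dTC/dQ = 1 + 2*5*Q
At Q = 10:
MC = 1 + 10*10
MC = 1 + 100 = 101

101


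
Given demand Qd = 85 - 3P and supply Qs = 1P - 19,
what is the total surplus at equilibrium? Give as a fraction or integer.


Find equilibrium: 85 - 3P = 1P - 19
85 + 19 = 4P
P* = 104/4 = 26
Q* = 1*26 - 19 = 7
Inverse demand: P = 85/3 - Q/3, so P_max = 85/3
Inverse supply: P = 19 + Q/1, so P_min = 19
CS = (1/2) * 7 * (85/3 - 26) = 49/6
PS = (1/2) * 7 * (26 - 19) = 49/2
TS = CS + PS = 49/6 + 49/2 = 98/3

98/3


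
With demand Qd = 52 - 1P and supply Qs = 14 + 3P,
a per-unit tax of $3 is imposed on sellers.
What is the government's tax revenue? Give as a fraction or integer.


With tax on sellers, new supply: Qs' = 14 + 3(P - 3)
= 5 + 3P
New equilibrium quantity:
Q_new = 161/4
Tax revenue = tax * Q_new = 3 * 161/4 = 483/4

483/4


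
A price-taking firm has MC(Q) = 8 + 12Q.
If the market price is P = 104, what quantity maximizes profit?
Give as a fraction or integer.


In perfect competition, profit is maximized where P = MC.
104 = 8 + 12Q
96 = 12Q
Q* = 96/12 = 8

8


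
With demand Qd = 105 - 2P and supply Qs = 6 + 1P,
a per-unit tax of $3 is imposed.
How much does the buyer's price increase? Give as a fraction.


With a per-unit tax, the buyer's price increase depends on relative slopes.
Supply slope: d = 1, Demand slope: b = 2
Buyer's price increase = d * tax / (b + d)
= 1 * 3 / (2 + 1)
= 3 / 3 = 1

1


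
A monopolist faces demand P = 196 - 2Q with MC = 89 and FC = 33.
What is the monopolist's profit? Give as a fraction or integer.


MR = MC: 196 - 4Q = 89
Q* = 107/4
P* = 196 - 2*107/4 = 285/2
Profit = (P* - MC)*Q* - FC
= (285/2 - 89)*107/4 - 33
= 107/2*107/4 - 33
= 11449/8 - 33 = 11185/8

11185/8


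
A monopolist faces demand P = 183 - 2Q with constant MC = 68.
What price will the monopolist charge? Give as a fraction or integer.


MR = 183 - 4Q
Set MR = MC: 183 - 4Q = 68
Q* = 115/4
Substitute into demand:
P* = 183 - 2*115/4 = 251/2

251/2


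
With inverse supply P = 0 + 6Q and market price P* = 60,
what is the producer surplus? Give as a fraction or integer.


Minimum supply price (at Q=0): P_min = 0
Quantity supplied at P* = 60:
Q* = (60 - 0)/6 = 10
PS = (1/2) * Q* * (P* - P_min)
PS = (1/2) * 10 * (60 - 0)
PS = (1/2) * 10 * 60 = 300

300


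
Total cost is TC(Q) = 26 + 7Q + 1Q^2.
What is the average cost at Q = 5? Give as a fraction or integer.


TC(5) = 26 + 7*5 + 1*5^2
TC(5) = 26 + 35 + 25 = 86
AC = TC/Q = 86/5 = 86/5

86/5


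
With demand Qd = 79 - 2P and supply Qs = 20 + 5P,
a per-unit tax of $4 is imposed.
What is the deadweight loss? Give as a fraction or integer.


Pre-tax equilibrium quantity: Q* = 435/7
Post-tax equilibrium quantity: Q_tax = 395/7
Reduction in quantity: Q* - Q_tax = 40/7
DWL = (1/2) * tax * (Q* - Q_tax)
DWL = (1/2) * 4 * 40/7 = 80/7

80/7


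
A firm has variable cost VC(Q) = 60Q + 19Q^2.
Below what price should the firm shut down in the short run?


AVC(Q) = VC(Q)/Q = 60 + 19Q
AVC is increasing in Q, so minimum AVC is at Q -> 0+.
Min AVC = 60
The firm should shut down if P < 60.

60


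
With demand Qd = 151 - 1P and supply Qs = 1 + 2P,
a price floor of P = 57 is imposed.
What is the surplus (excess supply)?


At P = 57:
Qd = 151 - 1*57 = 94
Qs = 1 + 2*57 = 115
Surplus = Qs - Qd = 115 - 94 = 21

21


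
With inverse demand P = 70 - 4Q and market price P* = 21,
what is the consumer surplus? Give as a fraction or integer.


Maximum willingness to pay (at Q=0): P_max = 70
Quantity demanded at P* = 21:
Q* = (70 - 21)/4 = 49/4
CS = (1/2) * Q* * (P_max - P*)
CS = (1/2) * 49/4 * (70 - 21)
CS = (1/2) * 49/4 * 49 = 2401/8

2401/8


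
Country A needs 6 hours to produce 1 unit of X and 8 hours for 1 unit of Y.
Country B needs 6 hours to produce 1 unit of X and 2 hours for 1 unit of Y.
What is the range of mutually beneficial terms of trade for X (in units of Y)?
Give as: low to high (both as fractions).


Opportunity cost of X for Country A = hours_X / hours_Y = 6/8 = 3/4 units of Y
Opportunity cost of X for Country B = hours_X / hours_Y = 6/2 = 3 units of Y
Terms of trade must be between the two opportunity costs.
Range: 3/4 to 3

3/4 to 3


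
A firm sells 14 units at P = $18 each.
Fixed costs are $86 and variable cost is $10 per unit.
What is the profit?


Total Revenue = P * Q = 18 * 14 = $252
Total Cost = FC + VC*Q = 86 + 10*14 = $226
Profit = TR - TC = 252 - 226 = $26

$26


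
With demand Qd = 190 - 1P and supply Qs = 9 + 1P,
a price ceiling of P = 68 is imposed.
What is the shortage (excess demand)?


At P = 68:
Qd = 190 - 1*68 = 122
Qs = 9 + 1*68 = 77
Shortage = Qd - Qs = 122 - 77 = 45

45


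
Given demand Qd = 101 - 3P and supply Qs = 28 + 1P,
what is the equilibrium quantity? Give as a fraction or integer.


First find equilibrium price:
101 - 3P = 28 + 1P
P* = 73/4 = 73/4
Then substitute into demand:
Q* = 101 - 3 * 73/4 = 185/4

185/4


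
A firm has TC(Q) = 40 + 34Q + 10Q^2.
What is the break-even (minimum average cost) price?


AC(Q) = 40/Q + 34 + 10Q
To minimize: dAC/dQ = -40/Q^2 + 10 = 0
Q^2 = 40/10 = 4
Q* = 2
Min AC = 40/2 + 34 + 10*2
Min AC = 20 + 34 + 20 = 74

74


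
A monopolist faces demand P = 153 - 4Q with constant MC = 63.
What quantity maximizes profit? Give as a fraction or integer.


TR = P*Q = (153 - 4Q)Q = 153Q - 4Q^2
MR = dTR/dQ = 153 - 8Q
Set MR = MC:
153 - 8Q = 63
90 = 8Q
Q* = 90/8 = 45/4

45/4


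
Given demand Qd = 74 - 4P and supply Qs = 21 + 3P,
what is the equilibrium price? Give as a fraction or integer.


At equilibrium, Qd = Qs.
74 - 4P = 21 + 3P
74 - 21 = 4P + 3P
53 = 7P
P* = 53/7 = 53/7

53/7


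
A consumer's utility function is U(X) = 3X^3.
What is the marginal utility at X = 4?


MU = dU/dX = 3*3*X^(3-1)
MU = 9*X^2
At X = 4:
MU = 9 * 4^2
MU = 9 * 16 = 144

144


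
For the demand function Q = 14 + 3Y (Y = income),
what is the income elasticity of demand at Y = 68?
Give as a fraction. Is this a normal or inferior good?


dQ/dY = 3
At Y = 68: Q = 14 + 3*68 = 218
Ey = (dQ/dY)(Y/Q) = 3 * 68 / 218 = 102/109
Since Ey > 0, this is a normal good.

102/109 (normal good)


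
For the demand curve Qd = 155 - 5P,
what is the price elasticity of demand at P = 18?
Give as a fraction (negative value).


dQ/dP = -5
At P = 18: Q = 155 - 5*18 = 65
E = (dQ/dP)(P/Q) = (-5)(18/65) = -18/13

-18/13


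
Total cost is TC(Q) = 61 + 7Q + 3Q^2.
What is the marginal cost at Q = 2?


MC = dTC/dQ = 7 + 2*3*Q
At Q = 2:
MC = 7 + 6*2
MC = 7 + 12 = 19

19


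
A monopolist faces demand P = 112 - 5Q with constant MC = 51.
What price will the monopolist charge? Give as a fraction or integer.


MR = 112 - 10Q
Set MR = MC: 112 - 10Q = 51
Q* = 61/10
Substitute into demand:
P* = 112 - 5*61/10 = 163/2

163/2


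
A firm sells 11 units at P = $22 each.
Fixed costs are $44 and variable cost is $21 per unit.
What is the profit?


Total Revenue = P * Q = 22 * 11 = $242
Total Cost = FC + VC*Q = 44 + 21*11 = $275
Profit = TR - TC = 242 - 275 = $-33

$-33


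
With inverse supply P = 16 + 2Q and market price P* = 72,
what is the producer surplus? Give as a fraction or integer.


Minimum supply price (at Q=0): P_min = 16
Quantity supplied at P* = 72:
Q* = (72 - 16)/2 = 28
PS = (1/2) * Q* * (P* - P_min)
PS = (1/2) * 28 * (72 - 16)
PS = (1/2) * 28 * 56 = 784

784


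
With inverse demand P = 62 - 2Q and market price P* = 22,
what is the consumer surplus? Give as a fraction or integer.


Maximum willingness to pay (at Q=0): P_max = 62
Quantity demanded at P* = 22:
Q* = (62 - 22)/2 = 20
CS = (1/2) * Q* * (P_max - P*)
CS = (1/2) * 20 * (62 - 22)
CS = (1/2) * 20 * 40 = 400

400


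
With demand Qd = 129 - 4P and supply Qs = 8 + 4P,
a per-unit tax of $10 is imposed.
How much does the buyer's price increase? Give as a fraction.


With a per-unit tax, the buyer's price increase depends on relative slopes.
Supply slope: d = 4, Demand slope: b = 4
Buyer's price increase = d * tax / (b + d)
= 4 * 10 / (4 + 4)
= 40 / 8 = 5

5


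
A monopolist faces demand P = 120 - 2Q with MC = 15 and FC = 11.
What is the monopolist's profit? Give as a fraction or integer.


MR = MC: 120 - 4Q = 15
Q* = 105/4
P* = 120 - 2*105/4 = 135/2
Profit = (P* - MC)*Q* - FC
= (135/2 - 15)*105/4 - 11
= 105/2*105/4 - 11
= 11025/8 - 11 = 10937/8

10937/8


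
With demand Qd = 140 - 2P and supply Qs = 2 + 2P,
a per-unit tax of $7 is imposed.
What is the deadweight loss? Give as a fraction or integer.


Pre-tax equilibrium quantity: Q* = 71
Post-tax equilibrium quantity: Q_tax = 64
Reduction in quantity: Q* - Q_tax = 7
DWL = (1/2) * tax * (Q* - Q_tax)
DWL = (1/2) * 7 * 7 = 49/2

49/2


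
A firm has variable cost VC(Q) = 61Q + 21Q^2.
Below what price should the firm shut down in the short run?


AVC(Q) = VC(Q)/Q = 61 + 21Q
AVC is increasing in Q, so minimum AVC is at Q -> 0+.
Min AVC = 61
The firm should shut down if P < 61.

61


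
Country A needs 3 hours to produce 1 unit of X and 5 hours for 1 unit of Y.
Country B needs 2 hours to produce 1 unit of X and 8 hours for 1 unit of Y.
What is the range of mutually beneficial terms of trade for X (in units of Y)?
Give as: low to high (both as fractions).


Opportunity cost of X for Country A = hours_X / hours_Y = 3/5 = 3/5 units of Y
Opportunity cost of X for Country B = hours_X / hours_Y = 2/8 = 1/4 units of Y
Terms of trade must be between the two opportunity costs.
Range: 1/4 to 3/5

1/4 to 3/5


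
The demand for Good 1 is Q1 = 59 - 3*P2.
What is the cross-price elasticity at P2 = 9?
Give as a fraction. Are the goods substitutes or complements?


dQ1/dP2 = -3
At P2 = 9: Q1 = 59 - 3*9 = 32
Exy = (dQ1/dP2)(P2/Q1) = -3 * 9 / 32 = -27/32
Since Exy < 0, the goods are complements.

-27/32 (complements)


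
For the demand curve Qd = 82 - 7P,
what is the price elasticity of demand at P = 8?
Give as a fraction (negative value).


dQ/dP = -7
At P = 8: Q = 82 - 7*8 = 26
E = (dQ/dP)(P/Q) = (-7)(8/26) = -28/13

-28/13


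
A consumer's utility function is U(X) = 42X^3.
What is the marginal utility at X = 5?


MU = dU/dX = 42*3*X^(3-1)
MU = 126*X^2
At X = 5:
MU = 126 * 5^2
MU = 126 * 25 = 3150

3150


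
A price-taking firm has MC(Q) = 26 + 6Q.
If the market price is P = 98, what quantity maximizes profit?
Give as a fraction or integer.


In perfect competition, profit is maximized where P = MC.
98 = 26 + 6Q
72 = 6Q
Q* = 72/6 = 12

12


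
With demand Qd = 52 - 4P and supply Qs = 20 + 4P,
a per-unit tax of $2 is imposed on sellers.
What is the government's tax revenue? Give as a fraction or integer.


With tax on sellers, new supply: Qs' = 20 + 4(P - 2)
= 12 + 4P
New equilibrium quantity:
Q_new = 32
Tax revenue = tax * Q_new = 2 * 32 = 64

64


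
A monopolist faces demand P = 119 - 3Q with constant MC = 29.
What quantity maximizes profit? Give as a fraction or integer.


TR = P*Q = (119 - 3Q)Q = 119Q - 3Q^2
MR = dTR/dQ = 119 - 6Q
Set MR = MC:
119 - 6Q = 29
90 = 6Q
Q* = 90/6 = 15

15


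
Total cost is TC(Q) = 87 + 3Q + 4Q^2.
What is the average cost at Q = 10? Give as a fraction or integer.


TC(10) = 87 + 3*10 + 4*10^2
TC(10) = 87 + 30 + 400 = 517
AC = TC/Q = 517/10 = 517/10

517/10


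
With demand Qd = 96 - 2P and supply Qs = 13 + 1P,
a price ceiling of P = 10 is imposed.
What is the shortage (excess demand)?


At P = 10:
Qd = 96 - 2*10 = 76
Qs = 13 + 1*10 = 23
Shortage = Qd - Qs = 76 - 23 = 53

53


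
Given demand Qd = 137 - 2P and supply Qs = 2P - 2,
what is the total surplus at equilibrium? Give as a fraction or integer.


Find equilibrium: 137 - 2P = 2P - 2
137 + 2 = 4P
P* = 139/4 = 139/4
Q* = 2*139/4 - 2 = 135/2
Inverse demand: P = 137/2 - Q/2, so P_max = 137/2
Inverse supply: P = 1 + Q/2, so P_min = 1
CS = (1/2) * 135/2 * (137/2 - 139/4) = 18225/16
PS = (1/2) * 135/2 * (139/4 - 1) = 18225/16
TS = CS + PS = 18225/16 + 18225/16 = 18225/8

18225/8


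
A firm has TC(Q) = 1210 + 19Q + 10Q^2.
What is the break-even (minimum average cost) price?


AC(Q) = 1210/Q + 19 + 10Q
To minimize: dAC/dQ = -1210/Q^2 + 10 = 0
Q^2 = 1210/10 = 121
Q* = 11
Min AC = 1210/11 + 19 + 10*11
Min AC = 110 + 19 + 110 = 239

239


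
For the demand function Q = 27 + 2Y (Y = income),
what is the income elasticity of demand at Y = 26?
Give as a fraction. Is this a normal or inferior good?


dQ/dY = 2
At Y = 26: Q = 27 + 2*26 = 79
Ey = (dQ/dY)(Y/Q) = 2 * 26 / 79 = 52/79
Since Ey > 0, this is a normal good.

52/79 (normal good)


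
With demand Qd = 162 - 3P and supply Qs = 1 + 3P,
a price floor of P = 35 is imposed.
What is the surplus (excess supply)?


At P = 35:
Qd = 162 - 3*35 = 57
Qs = 1 + 3*35 = 106
Surplus = Qs - Qd = 106 - 57 = 49

49


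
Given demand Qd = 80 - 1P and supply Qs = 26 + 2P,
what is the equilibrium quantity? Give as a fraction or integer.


First find equilibrium price:
80 - 1P = 26 + 2P
P* = 54/3 = 18
Then substitute into demand:
Q* = 80 - 1 * 18 = 62

62


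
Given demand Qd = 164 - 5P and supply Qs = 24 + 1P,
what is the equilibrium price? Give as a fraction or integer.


At equilibrium, Qd = Qs.
164 - 5P = 24 + 1P
164 - 24 = 5P + 1P
140 = 6P
P* = 140/6 = 70/3

70/3


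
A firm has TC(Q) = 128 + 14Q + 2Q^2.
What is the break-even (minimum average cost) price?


AC(Q) = 128/Q + 14 + 2Q
To minimize: dAC/dQ = -128/Q^2 + 2 = 0
Q^2 = 128/2 = 64
Q* = 8
Min AC = 128/8 + 14 + 2*8
Min AC = 16 + 14 + 16 = 46

46


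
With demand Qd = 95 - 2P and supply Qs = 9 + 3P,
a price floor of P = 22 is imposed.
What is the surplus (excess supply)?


At P = 22:
Qd = 95 - 2*22 = 51
Qs = 9 + 3*22 = 75
Surplus = Qs - Qd = 75 - 51 = 24

24


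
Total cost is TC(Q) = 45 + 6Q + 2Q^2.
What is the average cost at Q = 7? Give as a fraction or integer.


TC(7) = 45 + 6*7 + 2*7^2
TC(7) = 45 + 42 + 98 = 185
AC = TC/Q = 185/7 = 185/7

185/7


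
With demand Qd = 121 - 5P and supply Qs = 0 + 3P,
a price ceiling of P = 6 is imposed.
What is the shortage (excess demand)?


At P = 6:
Qd = 121 - 5*6 = 91
Qs = 0 + 3*6 = 18
Shortage = Qd - Qs = 91 - 18 = 73

73


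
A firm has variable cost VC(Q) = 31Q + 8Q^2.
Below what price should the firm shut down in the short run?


AVC(Q) = VC(Q)/Q = 31 + 8Q
AVC is increasing in Q, so minimum AVC is at Q -> 0+.
Min AVC = 31
The firm should shut down if P < 31.

31


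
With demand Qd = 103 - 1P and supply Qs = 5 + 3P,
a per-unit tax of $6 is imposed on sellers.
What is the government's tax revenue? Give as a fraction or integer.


With tax on sellers, new supply: Qs' = 5 + 3(P - 6)
= 3P - 13
New equilibrium quantity:
Q_new = 74
Tax revenue = tax * Q_new = 6 * 74 = 444

444


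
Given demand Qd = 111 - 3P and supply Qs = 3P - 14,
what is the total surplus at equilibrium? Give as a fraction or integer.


Find equilibrium: 111 - 3P = 3P - 14
111 + 14 = 6P
P* = 125/6 = 125/6
Q* = 3*125/6 - 14 = 97/2
Inverse demand: P = 37 - Q/3, so P_max = 37
Inverse supply: P = 14/3 + Q/3, so P_min = 14/3
CS = (1/2) * 97/2 * (37 - 125/6) = 9409/24
PS = (1/2) * 97/2 * (125/6 - 14/3) = 9409/24
TS = CS + PS = 9409/24 + 9409/24 = 9409/12

9409/12


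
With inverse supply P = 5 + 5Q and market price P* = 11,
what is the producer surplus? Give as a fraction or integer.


Minimum supply price (at Q=0): P_min = 5
Quantity supplied at P* = 11:
Q* = (11 - 5)/5 = 6/5
PS = (1/2) * Q* * (P* - P_min)
PS = (1/2) * 6/5 * (11 - 5)
PS = (1/2) * 6/5 * 6 = 18/5

18/5


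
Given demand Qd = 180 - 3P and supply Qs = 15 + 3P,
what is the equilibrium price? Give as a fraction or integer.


At equilibrium, Qd = Qs.
180 - 3P = 15 + 3P
180 - 15 = 3P + 3P
165 = 6P
P* = 165/6 = 55/2

55/2


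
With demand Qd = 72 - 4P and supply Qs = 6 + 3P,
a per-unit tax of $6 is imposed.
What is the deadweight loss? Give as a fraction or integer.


Pre-tax equilibrium quantity: Q* = 240/7
Post-tax equilibrium quantity: Q_tax = 24
Reduction in quantity: Q* - Q_tax = 72/7
DWL = (1/2) * tax * (Q* - Q_tax)
DWL = (1/2) * 6 * 72/7 = 216/7

216/7


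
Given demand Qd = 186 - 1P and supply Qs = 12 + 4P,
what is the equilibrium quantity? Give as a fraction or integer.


First find equilibrium price:
186 - 1P = 12 + 4P
P* = 174/5 = 174/5
Then substitute into demand:
Q* = 186 - 1 * 174/5 = 756/5

756/5


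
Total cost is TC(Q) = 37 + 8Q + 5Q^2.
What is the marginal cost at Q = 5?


MC = dTC/dQ = 8 + 2*5*Q
At Q = 5:
MC = 8 + 10*5
MC = 8 + 50 = 58

58
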